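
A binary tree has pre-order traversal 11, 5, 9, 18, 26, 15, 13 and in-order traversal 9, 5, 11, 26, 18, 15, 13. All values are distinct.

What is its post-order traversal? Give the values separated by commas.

9, 5, 26, 13, 15, 18, 11

The first element of pre-order is the root; it splits in-order into left and right subtrees.
Root 11: left subtree has 2 nodes {9, 5}, right has 4 {26, 18, 15, 13}.
  Root 5: left subtree has 1 node {9}, right has 0 { }.
  Root 18: left subtree has 1 node {26}, right has 2 {15, 13}.
    Root 15: left subtree has 0 nodes { }, right has 1 {13}.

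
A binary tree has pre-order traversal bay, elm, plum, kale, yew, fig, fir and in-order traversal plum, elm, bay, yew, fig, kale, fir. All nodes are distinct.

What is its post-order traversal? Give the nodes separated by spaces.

The first element of pre-order is the root; it splits in-order into left and right subtrees.
Root bay: left subtree has 2 nodes {plum, elm}, right has 4 {yew, fig, kale, fir}.
  Root elm: left subtree has 1 node {plum}, right has 0 { }.
  Root kale: left subtree has 2 nodes {yew, fig}, right has 1 {fir}.
    Root yew: left subtree has 0 nodes { }, right has 1 {fig}.

plum elm fig yew fir kale bay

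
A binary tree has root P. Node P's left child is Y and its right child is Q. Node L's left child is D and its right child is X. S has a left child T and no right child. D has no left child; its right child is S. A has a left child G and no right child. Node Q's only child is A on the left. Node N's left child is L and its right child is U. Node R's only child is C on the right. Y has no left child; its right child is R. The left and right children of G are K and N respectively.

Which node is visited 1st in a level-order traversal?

Level-order visits nodes level by level from the root, left to right within each level.
Level 0: P
Level 1: Y, Q
Level 2: R, A
Level 3: C, G
Level 4: K, N
Level 5: L, U
Level 6: D, X
Level 7: S
Level 8: T
Full level-order sequence: P, Y, Q, R, A, C, G, K, N, L, U, D, X, S, T.

P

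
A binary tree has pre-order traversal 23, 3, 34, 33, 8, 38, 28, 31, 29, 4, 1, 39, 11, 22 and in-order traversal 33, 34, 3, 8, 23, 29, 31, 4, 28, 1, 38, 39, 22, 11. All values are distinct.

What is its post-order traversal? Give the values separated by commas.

The first element of pre-order is the root; it splits in-order into left and right subtrees.
Root 23: left subtree has 4 nodes {33, 34, 3, 8}, right has 9 {29, 31, 4, 28, 1, 38, 39, 22, 11}.
  Root 3: left subtree has 2 nodes {33, 34}, right has 1 {8}.
    Root 34: left subtree has 1 node {33}, right has 0 { }.
  Root 38: left subtree has 5 nodes {29, 31, 4, 28, 1}, right has 3 {39, 22, 11}.
    Root 28: left subtree has 3 nodes {29, 31, 4}, right has 1 {1}.
      Root 31: left subtree has 1 node {29}, right has 1 {4}.
    Root 39: left subtree has 0 nodes { }, right has 2 {22, 11}.
      Root 11: left subtree has 1 node {22}, right has 0 { }.

33, 34, 8, 3, 29, 4, 31, 1, 28, 22, 11, 39, 38, 23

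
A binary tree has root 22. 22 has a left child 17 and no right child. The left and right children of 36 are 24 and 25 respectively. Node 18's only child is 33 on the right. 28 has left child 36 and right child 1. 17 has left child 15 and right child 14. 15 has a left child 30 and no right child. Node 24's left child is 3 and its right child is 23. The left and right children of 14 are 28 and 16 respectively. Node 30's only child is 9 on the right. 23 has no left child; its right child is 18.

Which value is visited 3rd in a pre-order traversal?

Pre-order visits the node, then its left subtree, then its right subtree.
Visit 22.
At 22: go left to 17.
  Visit 17.
  At 17: go left to 15.
    Visit 15.
    At 15: go left to 30.
      Visit 30.
      At 30: no left child.
      At 30: go right to 9.
        9 is a leaf — visit 9.
    At 15: no right child.
  At 17: go right to 14.
    Visit 14.
    At 14: go left to 28.
      Visit 28.
      At 28: go left to 36.
        Visit 36.
        At 36: go left to 24.
          Visit 24.
          At 24: go left to 3.
            3 is a leaf — visit 3.
          At 24: go right to 23.
            Visit 23.
            At 23: no left child.
            At 23: go right to 18.
              Visit 18.
              At 18: no left child.
              At 18: go right to 33.
                33 is a leaf — visit 33.
        At 36: go right to 25.
          25 is a leaf — visit 25.
      At 28: go right to 1.
        1 is a leaf — visit 1.
    At 14: go right to 16.
      16 is a leaf — visit 16.
At 22: no right child.
Full pre-order sequence: 22, 17, 15, 30, 9, 14, 28, 36, 24, 3, 23, 18, 33, 25, 1, 16.

15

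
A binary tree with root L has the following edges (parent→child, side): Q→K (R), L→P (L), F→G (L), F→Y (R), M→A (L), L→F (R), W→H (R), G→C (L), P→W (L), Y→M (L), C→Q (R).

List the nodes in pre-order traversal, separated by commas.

Pre-order visits the node, then its left subtree, then its right subtree.
Visit L.
At L: go left to P.
  Visit P.
  At P: go left to W.
    Visit W.
    At W: no left child.
    At W: go right to H.
      H is a leaf — visit H.
  At P: no right child.
At L: go right to F.
  Visit F.
  At F: go left to G.
    Visit G.
    At G: go left to C.
      Visit C.
      At C: no left child.
      At C: go right to Q.
        Visit Q.
        At Q: no left child.
        At Q: go right to K.
          K is a leaf — visit K.
    At G: no right child.
  At F: go right to Y.
    Visit Y.
    At Y: go left to M.
      Visit M.
      At M: go left to A.
        A is a leaf — visit A.
      At M: no right child.
    At Y: no right child.

L, P, W, H, F, G, C, Q, K, Y, M, A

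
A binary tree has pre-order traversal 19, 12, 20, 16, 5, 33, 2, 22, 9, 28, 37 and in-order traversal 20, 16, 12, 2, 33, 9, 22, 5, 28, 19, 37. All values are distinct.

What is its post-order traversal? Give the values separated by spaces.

The first element of pre-order is the root; it splits in-order into left and right subtrees.
Root 19: left subtree has 9 nodes {20, 16, 12, 2, 33, 9, 22, 5, 28}, right has 1 {37}.
  Root 12: left subtree has 2 nodes {20, 16}, right has 6 {2, 33, 9, 22, 5, 28}.
    Root 20: left subtree has 0 nodes { }, right has 1 {16}.
    Root 5: left subtree has 4 nodes {2, 33, 9, 22}, right has 1 {28}.
      Root 33: left subtree has 1 node {2}, right has 2 {9, 22}.
        Root 22: left subtree has 1 node {9}, right has 0 { }.

16 20 2 9 22 33 28 5 12 37 19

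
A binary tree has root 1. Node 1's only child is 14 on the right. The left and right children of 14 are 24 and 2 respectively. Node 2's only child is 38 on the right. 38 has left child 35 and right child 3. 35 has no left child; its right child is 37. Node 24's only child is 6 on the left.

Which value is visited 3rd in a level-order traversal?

24

Level-order visits nodes level by level from the root, left to right within each level.
Level 0: 1
Level 1: 14
Level 2: 24, 2
Level 3: 6, 38
Level 4: 35, 3
Level 5: 37
Full level-order sequence: 1, 14, 24, 2, 6, 38, 35, 3, 37.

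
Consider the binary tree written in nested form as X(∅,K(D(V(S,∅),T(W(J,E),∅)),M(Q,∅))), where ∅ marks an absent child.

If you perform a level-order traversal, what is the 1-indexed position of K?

Level-order visits nodes level by level from the root, left to right within each level.
Level 0: X
Level 1: K
Level 2: D, M
Level 3: V, T, Q
Level 4: S, W
Level 5: J, E
Full level-order sequence: X, K, D, M, V, T, Q, S, W, J, E.

2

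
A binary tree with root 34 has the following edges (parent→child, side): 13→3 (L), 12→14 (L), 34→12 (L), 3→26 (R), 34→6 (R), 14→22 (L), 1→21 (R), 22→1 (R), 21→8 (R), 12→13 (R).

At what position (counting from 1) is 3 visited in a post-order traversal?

Post-order visits the left subtree, then the right subtree, then the node.
At 34: go left to 12.
  At 12: go left to 14.
    At 14: go left to 22.
      At 22: no left child.
      At 22: go right to 1.
        At 1: no left child.
        At 1: go right to 21.
          At 21: no left child.
          At 21: go right to 8.
            8 is a leaf — visit 8.
          Visit 21.
        Visit 1.
      Visit 22.
    At 14: no right child.
    Visit 14.
  At 12: go right to 13.
    At 13: go left to 3.
      At 3: no left child.
      At 3: go right to 26.
        26 is a leaf — visit 26.
      Visit 3.
    At 13: no right child.
    Visit 13.
  Visit 12.
At 34: go right to 6.
  6 is a leaf — visit 6.
Visit 34.
Full post-order sequence: 8, 21, 1, 22, 14, 26, 3, 13, 12, 6, 34.

7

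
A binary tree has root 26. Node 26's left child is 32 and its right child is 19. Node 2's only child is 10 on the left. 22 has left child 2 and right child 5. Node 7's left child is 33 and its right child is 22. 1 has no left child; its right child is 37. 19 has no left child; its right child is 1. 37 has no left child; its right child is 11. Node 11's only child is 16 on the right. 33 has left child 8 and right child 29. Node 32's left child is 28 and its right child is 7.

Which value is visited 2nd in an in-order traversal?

In-order visits the left subtree, then the node, then the right subtree.
At 26: go left to 32.
  At 32: go left to 28.
    28 is a leaf — visit 28.
  Visit 32.
  At 32: go right to 7.
    At 7: go left to 33.
      At 33: go left to 8.
        8 is a leaf — visit 8.
      Visit 33.
      At 33: go right to 29.
        29 is a leaf — visit 29.
    Visit 7.
    At 7: go right to 22.
      At 22: go left to 2.
        At 2: go left to 10.
          10 is a leaf — visit 10.
        Visit 2.
        At 2: no right child.
      Visit 22.
      At 22: go right to 5.
        5 is a leaf — visit 5.
Visit 26.
At 26: go right to 19.
  At 19: no left child.
  Visit 19.
  At 19: go right to 1.
    At 1: no left child.
    Visit 1.
    At 1: go right to 37.
      At 37: no left child.
      Visit 37.
      At 37: go right to 11.
        At 11: no left child.
        Visit 11.
        At 11: go right to 16.
          16 is a leaf — visit 16.
Full in-order sequence: 28, 32, 8, 33, 29, 7, 10, 2, 22, 5, 26, 19, 1, 37, 11, 16.

32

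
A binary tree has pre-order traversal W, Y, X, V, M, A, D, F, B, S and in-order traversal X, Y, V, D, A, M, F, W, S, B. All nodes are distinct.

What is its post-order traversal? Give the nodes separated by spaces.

X D A F M V Y S B W

The first element of pre-order is the root; it splits in-order into left and right subtrees.
Root W: left subtree has 7 nodes {X, Y, V, D, A, M, F}, right has 2 {S, B}.
  Root Y: left subtree has 1 node {X}, right has 5 {V, D, A, M, F}.
    Root V: left subtree has 0 nodes { }, right has 4 {D, A, M, F}.
      Root M: left subtree has 2 nodes {D, A}, right has 1 {F}.
        Root A: left subtree has 1 node {D}, right has 0 { }.
  Root B: left subtree has 1 node {S}, right has 0 { }.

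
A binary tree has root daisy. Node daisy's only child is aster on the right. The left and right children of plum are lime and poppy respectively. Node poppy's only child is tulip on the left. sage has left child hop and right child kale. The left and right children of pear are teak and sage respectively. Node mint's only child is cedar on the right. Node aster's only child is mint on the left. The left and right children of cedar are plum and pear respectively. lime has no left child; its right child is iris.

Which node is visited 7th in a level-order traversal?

Level-order visits nodes level by level from the root, left to right within each level.
Level 0: daisy
Level 1: aster
Level 2: mint
Level 3: cedar
Level 4: plum, pear
Level 5: lime, poppy, teak, sage
Level 6: iris, tulip, hop, kale
Full level-order sequence: daisy, aster, mint, cedar, plum, pear, lime, poppy, teak, sage, iris, tulip, hop, kale.

lime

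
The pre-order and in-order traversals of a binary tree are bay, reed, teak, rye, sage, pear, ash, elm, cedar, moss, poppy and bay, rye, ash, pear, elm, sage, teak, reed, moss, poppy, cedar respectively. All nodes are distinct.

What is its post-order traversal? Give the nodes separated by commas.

The first element of pre-order is the root; it splits in-order into left and right subtrees.
Root bay: left subtree has 0 nodes { }, right has 10 {rye, ash, pear, elm, sage, teak, reed, moss, poppy, cedar}.
  Root reed: left subtree has 6 nodes {rye, ash, pear, elm, sage, teak}, right has 3 {moss, poppy, cedar}.
    Root teak: left subtree has 5 nodes {rye, ash, pear, elm, sage}, right has 0 { }.
      Root rye: left subtree has 0 nodes { }, right has 4 {ash, pear, elm, sage}.
        Root sage: left subtree has 3 nodes {ash, pear, elm}, right has 0 { }.
          Root pear: left subtree has 1 node {ash}, right has 1 {elm}.
    Root cedar: left subtree has 2 nodes {moss, poppy}, right has 0 { }.
      Root moss: left subtree has 0 nodes { }, right has 1 {poppy}.

ash, elm, pear, sage, rye, teak, poppy, moss, cedar, reed, bay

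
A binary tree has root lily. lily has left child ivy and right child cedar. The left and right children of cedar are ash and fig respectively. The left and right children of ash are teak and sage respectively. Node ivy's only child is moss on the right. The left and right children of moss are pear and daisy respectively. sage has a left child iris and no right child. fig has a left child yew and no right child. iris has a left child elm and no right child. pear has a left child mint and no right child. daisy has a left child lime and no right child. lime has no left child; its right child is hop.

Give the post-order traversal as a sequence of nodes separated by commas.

mint, pear, hop, lime, daisy, moss, ivy, teak, elm, iris, sage, ash, yew, fig, cedar, lily

Post-order visits the left subtree, then the right subtree, then the node.
At lily: go left to ivy.
  At ivy: no left child.
  At ivy: go right to moss.
    At moss: go left to pear.
      At pear: go left to mint.
        mint is a leaf — visit mint.
      At pear: no right child.
      Visit pear.
    At moss: go right to daisy.
      At daisy: go left to lime.
        At lime: no left child.
        At lime: go right to hop.
          hop is a leaf — visit hop.
        Visit lime.
      At daisy: no right child.
      Visit daisy.
    Visit moss.
  Visit ivy.
At lily: go right to cedar.
  At cedar: go left to ash.
    At ash: go left to teak.
      teak is a leaf — visit teak.
    At ash: go right to sage.
      At sage: go left to iris.
        At iris: go left to elm.
          elm is a leaf — visit elm.
        At iris: no right child.
        Visit iris.
      At sage: no right child.
      Visit sage.
    Visit ash.
  At cedar: go right to fig.
    At fig: go left to yew.
      yew is a leaf — visit yew.
    At fig: no right child.
    Visit fig.
  Visit cedar.
Visit lily.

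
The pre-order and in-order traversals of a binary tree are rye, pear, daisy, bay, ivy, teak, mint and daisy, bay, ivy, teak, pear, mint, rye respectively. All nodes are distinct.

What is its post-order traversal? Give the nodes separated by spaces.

The first element of pre-order is the root; it splits in-order into left and right subtrees.
Root rye: left subtree has 6 nodes {daisy, bay, ivy, teak, pear, mint}, right has 0 { }.
  Root pear: left subtree has 4 nodes {daisy, bay, ivy, teak}, right has 1 {mint}.
    Root daisy: left subtree has 0 nodes { }, right has 3 {bay, ivy, teak}.
      Root bay: left subtree has 0 nodes { }, right has 2 {ivy, teak}.
        Root ivy: left subtree has 0 nodes { }, right has 1 {teak}.

teak ivy bay daisy mint pear rye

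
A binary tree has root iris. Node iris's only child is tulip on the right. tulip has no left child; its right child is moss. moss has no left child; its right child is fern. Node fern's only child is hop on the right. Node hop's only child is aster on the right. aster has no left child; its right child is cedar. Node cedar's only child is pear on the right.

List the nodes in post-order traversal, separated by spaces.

pear cedar aster hop fern moss tulip iris

Post-order visits the left subtree, then the right subtree, then the node.
At iris: no left child.
At iris: go right to tulip.
  At tulip: no left child.
  At tulip: go right to moss.
    At moss: no left child.
    At moss: go right to fern.
      At fern: no left child.
      At fern: go right to hop.
        At hop: no left child.
        At hop: go right to aster.
          At aster: no left child.
          At aster: go right to cedar.
            At cedar: no left child.
            At cedar: go right to pear.
              pear is a leaf — visit pear.
            Visit cedar.
          Visit aster.
        Visit hop.
      Visit fern.
    Visit moss.
  Visit tulip.
Visit iris.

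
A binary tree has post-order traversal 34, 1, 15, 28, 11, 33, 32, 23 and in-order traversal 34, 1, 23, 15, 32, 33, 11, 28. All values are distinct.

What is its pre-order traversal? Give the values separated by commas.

The last element of post-order is the root; it splits in-order into left and right subtrees.
Root 23: left subtree has 2 nodes {34, 1}, right has 5 {15, 32, 33, 11, 28}.
  Root 1: left subtree has 1 node {34}, right has 0 { }.
  Root 32: left subtree has 1 node {15}, right has 3 {33, 11, 28}.
    Root 33: left subtree has 0 nodes { }, right has 2 {11, 28}.
      Root 11: left subtree has 0 nodes { }, right has 1 {28}.

23, 1, 34, 32, 15, 33, 11, 28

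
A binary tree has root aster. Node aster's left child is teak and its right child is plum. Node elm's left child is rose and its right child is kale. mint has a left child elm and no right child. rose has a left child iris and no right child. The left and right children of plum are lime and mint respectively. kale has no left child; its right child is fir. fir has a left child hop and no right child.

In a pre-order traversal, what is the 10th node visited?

Pre-order visits the node, then its left subtree, then its right subtree.
Visit aster.
At aster: go left to teak.
  teak is a leaf — visit teak.
At aster: go right to plum.
  Visit plum.
  At plum: go left to lime.
    lime is a leaf — visit lime.
  At plum: go right to mint.
    Visit mint.
    At mint: go left to elm.
      Visit elm.
      At elm: go left to rose.
        Visit rose.
        At rose: go left to iris.
          iris is a leaf — visit iris.
        At rose: no right child.
      At elm: go right to kale.
        Visit kale.
        At kale: no left child.
        At kale: go right to fir.
          Visit fir.
          At fir: go left to hop.
            hop is a leaf — visit hop.
          At fir: no right child.
    At mint: no right child.
Full pre-order sequence: aster, teak, plum, lime, mint, elm, rose, iris, kale, fir, hop.

fir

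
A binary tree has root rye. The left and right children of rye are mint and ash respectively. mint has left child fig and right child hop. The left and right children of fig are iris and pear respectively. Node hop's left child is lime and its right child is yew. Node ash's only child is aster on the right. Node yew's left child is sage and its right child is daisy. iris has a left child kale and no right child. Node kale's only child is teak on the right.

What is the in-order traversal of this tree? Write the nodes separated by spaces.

In-order visits the left subtree, then the node, then the right subtree.
At rye: go left to mint.
  At mint: go left to fig.
    At fig: go left to iris.
      At iris: go left to kale.
        At kale: no left child.
        Visit kale.
        At kale: go right to teak.
          teak is a leaf — visit teak.
      Visit iris.
      At iris: no right child.
    Visit fig.
    At fig: go right to pear.
      pear is a leaf — visit pear.
  Visit mint.
  At mint: go right to hop.
    At hop: go left to lime.
      lime is a leaf — visit lime.
    Visit hop.
    At hop: go right to yew.
      At yew: go left to sage.
        sage is a leaf — visit sage.
      Visit yew.
      At yew: go right to daisy.
        daisy is a leaf — visit daisy.
Visit rye.
At rye: go right to ash.
  At ash: no left child.
  Visit ash.
  At ash: go right to aster.
    aster is a leaf — visit aster.

kale teak iris fig pear mint lime hop sage yew daisy rye ash aster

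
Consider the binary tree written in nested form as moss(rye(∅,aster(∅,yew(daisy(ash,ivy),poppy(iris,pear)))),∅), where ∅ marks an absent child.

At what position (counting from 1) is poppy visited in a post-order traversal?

Post-order visits the left subtree, then the right subtree, then the node.
At moss: go left to rye.
  At rye: no left child.
  At rye: go right to aster.
    At aster: no left child.
    At aster: go right to yew.
      At yew: go left to daisy.
        At daisy: go left to ash.
          ash is a leaf — visit ash.
        At daisy: go right to ivy.
          ivy is a leaf — visit ivy.
        Visit daisy.
      At yew: go right to poppy.
        At poppy: go left to iris.
          iris is a leaf — visit iris.
        At poppy: go right to pear.
          pear is a leaf — visit pear.
        Visit poppy.
      Visit yew.
    Visit aster.
  Visit rye.
At moss: no right child.
Visit moss.
Full post-order sequence: ash, ivy, daisy, iris, pear, poppy, yew, aster, rye, moss.

6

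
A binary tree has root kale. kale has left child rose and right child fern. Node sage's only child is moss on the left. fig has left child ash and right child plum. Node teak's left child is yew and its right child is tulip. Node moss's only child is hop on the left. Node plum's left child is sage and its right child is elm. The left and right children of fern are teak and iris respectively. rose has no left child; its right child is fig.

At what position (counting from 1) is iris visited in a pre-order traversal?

14

Pre-order visits the node, then its left subtree, then its right subtree.
Visit kale.
At kale: go left to rose.
  Visit rose.
  At rose: no left child.
  At rose: go right to fig.
    Visit fig.
    At fig: go left to ash.
      ash is a leaf — visit ash.
    At fig: go right to plum.
      Visit plum.
      At plum: go left to sage.
        Visit sage.
        At sage: go left to moss.
          Visit moss.
          At moss: go left to hop.
            hop is a leaf — visit hop.
          At moss: no right child.
        At sage: no right child.
      At plum: go right to elm.
        elm is a leaf — visit elm.
At kale: go right to fern.
  Visit fern.
  At fern: go left to teak.
    Visit teak.
    At teak: go left to yew.
      yew is a leaf — visit yew.
    At teak: go right to tulip.
      tulip is a leaf — visit tulip.
  At fern: go right to iris.
    iris is a leaf — visit iris.
Full pre-order sequence: kale, rose, fig, ash, plum, sage, moss, hop, elm, fern, teak, yew, tulip, iris.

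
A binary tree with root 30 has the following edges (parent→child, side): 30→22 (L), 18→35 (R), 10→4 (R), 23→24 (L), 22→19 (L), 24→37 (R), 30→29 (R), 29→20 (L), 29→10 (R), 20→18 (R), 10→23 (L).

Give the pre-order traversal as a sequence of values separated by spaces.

Pre-order visits the node, then its left subtree, then its right subtree.
Visit 30.
At 30: go left to 22.
  Visit 22.
  At 22: go left to 19.
    19 is a leaf — visit 19.
  At 22: no right child.
At 30: go right to 29.
  Visit 29.
  At 29: go left to 20.
    Visit 20.
    At 20: no left child.
    At 20: go right to 18.
      Visit 18.
      At 18: no left child.
      At 18: go right to 35.
        35 is a leaf — visit 35.
  At 29: go right to 10.
    Visit 10.
    At 10: go left to 23.
      Visit 23.
      At 23: go left to 24.
        Visit 24.
        At 24: no left child.
        At 24: go right to 37.
          37 is a leaf — visit 37.
      At 23: no right child.
    At 10: go right to 4.
      4 is a leaf — visit 4.

30 22 19 29 20 18 35 10 23 24 37 4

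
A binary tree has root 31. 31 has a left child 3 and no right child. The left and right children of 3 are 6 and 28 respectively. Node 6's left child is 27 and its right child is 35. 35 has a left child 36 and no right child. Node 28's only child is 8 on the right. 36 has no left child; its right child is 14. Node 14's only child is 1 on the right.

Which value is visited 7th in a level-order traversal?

Level-order visits nodes level by level from the root, left to right within each level.
Level 0: 31
Level 1: 3
Level 2: 6, 28
Level 3: 27, 35, 8
Level 4: 36
Level 5: 14
Level 6: 1
Full level-order sequence: 31, 3, 6, 28, 27, 35, 8, 36, 14, 1.

8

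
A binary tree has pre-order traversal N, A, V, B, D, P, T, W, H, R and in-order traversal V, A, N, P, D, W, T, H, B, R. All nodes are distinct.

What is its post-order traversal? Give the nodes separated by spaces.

V A P W H T D R B N

The first element of pre-order is the root; it splits in-order into left and right subtrees.
Root N: left subtree has 2 nodes {V, A}, right has 7 {P, D, W, T, H, B, R}.
  Root A: left subtree has 1 node {V}, right has 0 { }.
  Root B: left subtree has 5 nodes {P, D, W, T, H}, right has 1 {R}.
    Root D: left subtree has 1 node {P}, right has 3 {W, T, H}.
      Root T: left subtree has 1 node {W}, right has 1 {H}.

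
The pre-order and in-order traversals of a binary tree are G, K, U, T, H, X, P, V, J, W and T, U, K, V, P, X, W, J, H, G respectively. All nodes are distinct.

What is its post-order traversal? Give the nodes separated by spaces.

T U V P W J X H K G

The first element of pre-order is the root; it splits in-order into left and right subtrees.
Root G: left subtree has 9 nodes {T, U, K, V, P, X, W, J, H}, right has 0 { }.
  Root K: left subtree has 2 nodes {T, U}, right has 6 {V, P, X, W, J, H}.
    Root U: left subtree has 1 node {T}, right has 0 { }.
    Root H: left subtree has 5 nodes {V, P, X, W, J}, right has 0 { }.
      Root X: left subtree has 2 nodes {V, P}, right has 2 {W, J}.
        Root P: left subtree has 1 node {V}, right has 0 { }.
        Root J: left subtree has 1 node {W}, right has 0 { }.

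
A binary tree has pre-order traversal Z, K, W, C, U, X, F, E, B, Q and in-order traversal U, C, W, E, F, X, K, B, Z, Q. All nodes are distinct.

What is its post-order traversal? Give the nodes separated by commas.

The first element of pre-order is the root; it splits in-order into left and right subtrees.
Root Z: left subtree has 8 nodes {U, C, W, E, F, X, K, B}, right has 1 {Q}.
  Root K: left subtree has 6 nodes {U, C, W, E, F, X}, right has 1 {B}.
    Root W: left subtree has 2 nodes {U, C}, right has 3 {E, F, X}.
      Root C: left subtree has 1 node {U}, right has 0 { }.
      Root X: left subtree has 2 nodes {E, F}, right has 0 { }.
        Root F: left subtree has 1 node {E}, right has 0 { }.

U, C, E, F, X, W, B, K, Q, Z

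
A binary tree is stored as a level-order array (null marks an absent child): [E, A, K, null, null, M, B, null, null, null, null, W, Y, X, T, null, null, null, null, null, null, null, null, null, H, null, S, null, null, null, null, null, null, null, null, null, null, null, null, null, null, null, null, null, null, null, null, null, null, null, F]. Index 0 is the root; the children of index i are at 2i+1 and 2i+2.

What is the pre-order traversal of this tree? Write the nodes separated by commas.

E, A, K, M, W, H, F, Y, S, B, X, T

Pre-order visits the node, then its left subtree, then its right subtree.
Visit E.
At E: go left to A.
  A is a leaf — visit A.
At E: go right to K.
  Visit K.
  At K: go left to M.
    Visit M.
    At M: go left to W.
      Visit W.
      At W: no left child.
      At W: go right to H.
        Visit H.
        At H: no left child.
        At H: go right to F.
          F is a leaf — visit F.
    At M: go right to Y.
      Visit Y.
      At Y: no left child.
      At Y: go right to S.
        S is a leaf — visit S.
  At K: go right to B.
    Visit B.
    At B: go left to X.
      X is a leaf — visit X.
    At B: go right to T.
      T is a leaf — visit T.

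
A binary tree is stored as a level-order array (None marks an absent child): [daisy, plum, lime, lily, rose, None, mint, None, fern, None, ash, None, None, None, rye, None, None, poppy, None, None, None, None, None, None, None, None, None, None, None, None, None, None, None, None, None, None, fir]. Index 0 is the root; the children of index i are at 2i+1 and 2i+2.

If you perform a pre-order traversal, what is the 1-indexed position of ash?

Pre-order visits the node, then its left subtree, then its right subtree.
Visit daisy.
At daisy: go left to plum.
  Visit plum.
  At plum: go left to lily.
    Visit lily.
    At lily: no left child.
    At lily: go right to fern.
      Visit fern.
      At fern: go left to poppy.
        Visit poppy.
        At poppy: no left child.
        At poppy: go right to fir.
          fir is a leaf — visit fir.
      At fern: no right child.
  At plum: go right to rose.
    Visit rose.
    At rose: no left child.
    At rose: go right to ash.
      ash is a leaf — visit ash.
At daisy: go right to lime.
  Visit lime.
  At lime: no left child.
  At lime: go right to mint.
    Visit mint.
    At mint: no left child.
    At mint: go right to rye.
      rye is a leaf — visit rye.
Full pre-order sequence: daisy, plum, lily, fern, poppy, fir, rose, ash, lime, mint, rye.

8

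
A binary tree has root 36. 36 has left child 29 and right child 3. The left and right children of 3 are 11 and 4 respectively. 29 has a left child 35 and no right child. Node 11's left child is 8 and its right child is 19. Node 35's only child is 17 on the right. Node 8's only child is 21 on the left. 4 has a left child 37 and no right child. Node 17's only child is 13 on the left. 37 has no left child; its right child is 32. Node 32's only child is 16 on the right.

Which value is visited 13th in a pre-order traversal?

32

Pre-order visits the node, then its left subtree, then its right subtree.
Visit 36.
At 36: go left to 29.
  Visit 29.
  At 29: go left to 35.
    Visit 35.
    At 35: no left child.
    At 35: go right to 17.
      Visit 17.
      At 17: go left to 13.
        13 is a leaf — visit 13.
      At 17: no right child.
  At 29: no right child.
At 36: go right to 3.
  Visit 3.
  At 3: go left to 11.
    Visit 11.
    At 11: go left to 8.
      Visit 8.
      At 8: go left to 21.
        21 is a leaf — visit 21.
      At 8: no right child.
    At 11: go right to 19.
      19 is a leaf — visit 19.
  At 3: go right to 4.
    Visit 4.
    At 4: go left to 37.
      Visit 37.
      At 37: no left child.
      At 37: go right to 32.
        Visit 32.
        At 32: no left child.
        At 32: go right to 16.
          16 is a leaf — visit 16.
    At 4: no right child.
Full pre-order sequence: 36, 29, 35, 17, 13, 3, 11, 8, 21, 19, 4, 37, 32, 16.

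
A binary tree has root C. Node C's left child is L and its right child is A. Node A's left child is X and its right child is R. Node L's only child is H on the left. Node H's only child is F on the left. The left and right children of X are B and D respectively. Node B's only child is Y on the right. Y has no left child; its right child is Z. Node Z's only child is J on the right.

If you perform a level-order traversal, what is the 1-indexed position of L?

Level-order visits nodes level by level from the root, left to right within each level.
Level 0: C
Level 1: L, A
Level 2: H, X, R
Level 3: F, B, D
Level 4: Y
Level 5: Z
Level 6: J
Full level-order sequence: C, L, A, H, X, R, F, B, D, Y, Z, J.

2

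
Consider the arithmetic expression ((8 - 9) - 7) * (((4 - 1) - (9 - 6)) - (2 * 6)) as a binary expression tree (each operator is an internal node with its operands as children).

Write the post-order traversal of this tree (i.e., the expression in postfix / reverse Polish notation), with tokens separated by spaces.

Post-order on an expression tree gives postfix notation: for each operator, emit left operand, right operand, then the operator.

8 9 - 7 - 4 1 - 9 6 - - 2 6 * - *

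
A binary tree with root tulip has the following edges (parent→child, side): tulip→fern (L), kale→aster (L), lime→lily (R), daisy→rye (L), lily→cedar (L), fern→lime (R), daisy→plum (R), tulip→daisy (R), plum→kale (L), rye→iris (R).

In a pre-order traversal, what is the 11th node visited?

aster

Pre-order visits the node, then its left subtree, then its right subtree.
Visit tulip.
At tulip: go left to fern.
  Visit fern.
  At fern: no left child.
  At fern: go right to lime.
    Visit lime.
    At lime: no left child.
    At lime: go right to lily.
      Visit lily.
      At lily: go left to cedar.
        cedar is a leaf — visit cedar.
      At lily: no right child.
At tulip: go right to daisy.
  Visit daisy.
  At daisy: go left to rye.
    Visit rye.
    At rye: no left child.
    At rye: go right to iris.
      iris is a leaf — visit iris.
  At daisy: go right to plum.
    Visit plum.
    At plum: go left to kale.
      Visit kale.
      At kale: go left to aster.
        aster is a leaf — visit aster.
      At kale: no right child.
    At plum: no right child.
Full pre-order sequence: tulip, fern, lime, lily, cedar, daisy, rye, iris, plum, kale, aster.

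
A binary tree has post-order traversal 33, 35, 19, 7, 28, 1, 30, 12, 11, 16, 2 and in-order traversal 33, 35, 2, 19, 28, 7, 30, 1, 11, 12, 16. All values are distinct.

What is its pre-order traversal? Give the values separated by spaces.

2 35 33 16 11 30 28 19 7 1 12

The last element of post-order is the root; it splits in-order into left and right subtrees.
Root 2: left subtree has 2 nodes {33, 35}, right has 8 {19, 28, 7, 30, 1, 11, 12, 16}.
  Root 35: left subtree has 1 node {33}, right has 0 { }.
  Root 16: left subtree has 7 nodes {19, 28, 7, 30, 1, 11, 12}, right has 0 { }.
    Root 11: left subtree has 5 nodes {19, 28, 7, 30, 1}, right has 1 {12}.
      Root 30: left subtree has 3 nodes {19, 28, 7}, right has 1 {1}.
        Root 28: left subtree has 1 node {19}, right has 1 {7}.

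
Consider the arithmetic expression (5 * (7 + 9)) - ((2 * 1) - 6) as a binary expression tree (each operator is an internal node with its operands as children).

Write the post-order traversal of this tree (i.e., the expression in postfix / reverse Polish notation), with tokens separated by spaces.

5 7 9 + * 2 1 * 6 - -

Post-order on an expression tree gives postfix notation: for each operator, emit left operand, right operand, then the operator.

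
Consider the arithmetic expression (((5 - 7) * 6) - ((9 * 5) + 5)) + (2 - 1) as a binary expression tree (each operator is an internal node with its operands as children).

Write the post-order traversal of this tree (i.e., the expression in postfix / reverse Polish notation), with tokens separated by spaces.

Post-order on an expression tree gives postfix notation: for each operator, emit left operand, right operand, then the operator.

5 7 - 6 * 9 5 * 5 + - 2 1 - +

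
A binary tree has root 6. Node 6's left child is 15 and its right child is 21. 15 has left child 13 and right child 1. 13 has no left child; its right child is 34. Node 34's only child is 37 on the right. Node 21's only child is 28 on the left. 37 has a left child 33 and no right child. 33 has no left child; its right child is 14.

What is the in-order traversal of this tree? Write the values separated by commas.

In-order visits the left subtree, then the node, then the right subtree.
At 6: go left to 15.
  At 15: go left to 13.
    At 13: no left child.
    Visit 13.
    At 13: go right to 34.
      At 34: no left child.
      Visit 34.
      At 34: go right to 37.
        At 37: go left to 33.
          At 33: no left child.
          Visit 33.
          At 33: go right to 14.
            14 is a leaf — visit 14.
        Visit 37.
        At 37: no right child.
  Visit 15.
  At 15: go right to 1.
    1 is a leaf — visit 1.
Visit 6.
At 6: go right to 21.
  At 21: go left to 28.
    28 is a leaf — visit 28.
  Visit 21.
  At 21: no right child.

13, 34, 33, 14, 37, 15, 1, 6, 28, 21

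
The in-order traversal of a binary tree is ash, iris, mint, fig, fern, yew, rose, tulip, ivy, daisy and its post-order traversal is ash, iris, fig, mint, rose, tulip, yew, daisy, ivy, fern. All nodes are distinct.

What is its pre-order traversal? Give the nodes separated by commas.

fern, mint, iris, ash, fig, ivy, yew, tulip, rose, daisy

The last element of post-order is the root; it splits in-order into left and right subtrees.
Root fern: left subtree has 4 nodes {ash, iris, mint, fig}, right has 5 {yew, rose, tulip, ivy, daisy}.
  Root mint: left subtree has 2 nodes {ash, iris}, right has 1 {fig}.
    Root iris: left subtree has 1 node {ash}, right has 0 { }.
  Root ivy: left subtree has 3 nodes {yew, rose, tulip}, right has 1 {daisy}.
    Root yew: left subtree has 0 nodes { }, right has 2 {rose, tulip}.
      Root tulip: left subtree has 1 node {rose}, right has 0 { }.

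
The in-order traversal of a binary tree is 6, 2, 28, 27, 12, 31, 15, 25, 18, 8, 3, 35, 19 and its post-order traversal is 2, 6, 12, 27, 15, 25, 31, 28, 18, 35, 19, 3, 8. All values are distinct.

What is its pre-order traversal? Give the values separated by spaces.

The last element of post-order is the root; it splits in-order into left and right subtrees.
Root 8: left subtree has 9 nodes {6, 2, 28, 27, 12, 31, 15, 25, 18}, right has 3 {3, 35, 19}.
  Root 18: left subtree has 8 nodes {6, 2, 28, 27, 12, 31, 15, 25}, right has 0 { }.
    Root 28: left subtree has 2 nodes {6, 2}, right has 5 {27, 12, 31, 15, 25}.
      Root 6: left subtree has 0 nodes { }, right has 1 {2}.
      Root 31: left subtree has 2 nodes {27, 12}, right has 2 {15, 25}.
        Root 27: left subtree has 0 nodes { }, right has 1 {12}.
        Root 25: left subtree has 1 node {15}, right has 0 { }.
  Root 3: left subtree has 0 nodes { }, right has 2 {35, 19}.
    Root 19: left subtree has 1 node {35}, right has 0 { }.

8 18 28 6 2 31 27 12 25 15 3 19 35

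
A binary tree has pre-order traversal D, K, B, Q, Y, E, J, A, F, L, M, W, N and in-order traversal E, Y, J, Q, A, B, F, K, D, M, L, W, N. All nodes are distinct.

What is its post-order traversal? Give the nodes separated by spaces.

E J Y A Q F B K M N W L D

The first element of pre-order is the root; it splits in-order into left and right subtrees.
Root D: left subtree has 8 nodes {E, Y, J, Q, A, B, F, K}, right has 4 {M, L, W, N}.
  Root K: left subtree has 7 nodes {E, Y, J, Q, A, B, F}, right has 0 { }.
    Root B: left subtree has 5 nodes {E, Y, J, Q, A}, right has 1 {F}.
      Root Q: left subtree has 3 nodes {E, Y, J}, right has 1 {A}.
        Root Y: left subtree has 1 node {E}, right has 1 {J}.
  Root L: left subtree has 1 node {M}, right has 2 {W, N}.
    Root W: left subtree has 0 nodes { }, right has 1 {N}.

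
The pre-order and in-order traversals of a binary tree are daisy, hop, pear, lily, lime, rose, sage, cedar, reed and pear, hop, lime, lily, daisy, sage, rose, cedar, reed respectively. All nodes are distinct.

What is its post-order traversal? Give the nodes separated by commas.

pear, lime, lily, hop, sage, reed, cedar, rose, daisy

The first element of pre-order is the root; it splits in-order into left and right subtrees.
Root daisy: left subtree has 4 nodes {pear, hop, lime, lily}, right has 4 {sage, rose, cedar, reed}.
  Root hop: left subtree has 1 node {pear}, right has 2 {lime, lily}.
    Root lily: left subtree has 1 node {lime}, right has 0 { }.
  Root rose: left subtree has 1 node {sage}, right has 2 {cedar, reed}.
    Root cedar: left subtree has 0 nodes { }, right has 1 {reed}.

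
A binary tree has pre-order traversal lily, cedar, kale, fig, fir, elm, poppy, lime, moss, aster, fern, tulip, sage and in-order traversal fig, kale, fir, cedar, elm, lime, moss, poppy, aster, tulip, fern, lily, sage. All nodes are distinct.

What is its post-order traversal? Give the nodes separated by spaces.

The first element of pre-order is the root; it splits in-order into left and right subtrees.
Root lily: left subtree has 11 nodes {fig, kale, fir, cedar, elm, lime, moss, poppy, aster, tulip, fern}, right has 1 {sage}.
  Root cedar: left subtree has 3 nodes {fig, kale, fir}, right has 7 {elm, lime, moss, poppy, aster, tulip, fern}.
    Root kale: left subtree has 1 node {fig}, right has 1 {fir}.
    Root elm: left subtree has 0 nodes { }, right has 6 {lime, moss, poppy, aster, tulip, fern}.
      Root poppy: left subtree has 2 nodes {lime, moss}, right has 3 {aster, tulip, fern}.
        Root lime: left subtree has 0 nodes { }, right has 1 {moss}.
        Root aster: left subtree has 0 nodes { }, right has 2 {tulip, fern}.
          Root fern: left subtree has 1 node {tulip}, right has 0 { }.

fig fir kale moss lime tulip fern aster poppy elm cedar sage lily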